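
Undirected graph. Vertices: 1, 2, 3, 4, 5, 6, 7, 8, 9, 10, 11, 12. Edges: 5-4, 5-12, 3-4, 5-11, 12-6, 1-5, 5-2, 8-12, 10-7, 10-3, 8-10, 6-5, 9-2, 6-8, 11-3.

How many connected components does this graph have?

From 1: component {1, 2, 3, 4, 5, 6, 7, 8, 9, 10, 11, 12}.
That's 1 component.

1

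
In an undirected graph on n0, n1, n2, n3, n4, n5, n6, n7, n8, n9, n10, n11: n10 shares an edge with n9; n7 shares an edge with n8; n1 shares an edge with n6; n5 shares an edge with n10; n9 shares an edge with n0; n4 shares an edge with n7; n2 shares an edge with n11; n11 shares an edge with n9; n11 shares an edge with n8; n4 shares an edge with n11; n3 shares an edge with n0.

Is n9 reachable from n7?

Yes

Explore from n7.
Distance 1: reach n4, n8.
Distance 2: reach n11.
Distance 3: reach n2, n9.
Found n9.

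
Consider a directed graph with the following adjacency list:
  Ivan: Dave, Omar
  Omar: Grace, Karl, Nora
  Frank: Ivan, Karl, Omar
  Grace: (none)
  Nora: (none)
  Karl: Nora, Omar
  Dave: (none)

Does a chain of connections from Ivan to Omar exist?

Explore from Ivan.
Distance 1: reach Dave, Omar.
Found Omar.

Yes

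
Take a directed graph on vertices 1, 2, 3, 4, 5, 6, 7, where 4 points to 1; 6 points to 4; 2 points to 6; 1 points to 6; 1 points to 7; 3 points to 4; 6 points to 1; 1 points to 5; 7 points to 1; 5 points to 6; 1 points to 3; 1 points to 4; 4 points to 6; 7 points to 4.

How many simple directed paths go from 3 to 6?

3

3→4→1→5→6
3→4→1→6
3→4→6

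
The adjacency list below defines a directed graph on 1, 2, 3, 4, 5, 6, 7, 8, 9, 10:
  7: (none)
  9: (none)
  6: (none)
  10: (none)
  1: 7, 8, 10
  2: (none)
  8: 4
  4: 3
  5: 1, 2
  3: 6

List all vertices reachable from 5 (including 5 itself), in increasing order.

Start at 5.
Its neighbours: 1, 2.
Then their neighbours: 7, 8, 10.
Then next layer: 4.
Then next layer: 3.
Then next layer: 6.
Nothing further is reachable.

1, 2, 3, 4, 5, 6, 7, 8, 10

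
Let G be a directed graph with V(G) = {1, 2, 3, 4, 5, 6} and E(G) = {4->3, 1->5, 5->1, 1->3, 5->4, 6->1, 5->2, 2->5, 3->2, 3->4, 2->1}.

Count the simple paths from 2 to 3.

4

2→1→3
2→1→5→4→3
2→5→1→3
2→5→4→3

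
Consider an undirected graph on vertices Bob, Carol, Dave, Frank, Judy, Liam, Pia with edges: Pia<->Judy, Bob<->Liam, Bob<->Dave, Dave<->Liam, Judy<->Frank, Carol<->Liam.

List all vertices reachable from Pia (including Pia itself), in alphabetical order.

Frank, Judy, Pia

Start at Pia.
Its neighbours: Judy.
Then their neighbours: Frank.
Nothing further is reachable.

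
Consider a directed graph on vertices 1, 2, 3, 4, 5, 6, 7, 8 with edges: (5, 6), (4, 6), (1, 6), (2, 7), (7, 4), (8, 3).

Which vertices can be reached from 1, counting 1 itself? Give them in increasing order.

1, 6

Start at 1.
Its neighbours: 6.
Nothing further is reachable.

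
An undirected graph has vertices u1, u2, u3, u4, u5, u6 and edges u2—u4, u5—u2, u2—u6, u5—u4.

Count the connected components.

3

From u1: component {u1}.
From u2: component {u2, u4, u5, u6}.
From u3: component {u3}.
That's 3 components.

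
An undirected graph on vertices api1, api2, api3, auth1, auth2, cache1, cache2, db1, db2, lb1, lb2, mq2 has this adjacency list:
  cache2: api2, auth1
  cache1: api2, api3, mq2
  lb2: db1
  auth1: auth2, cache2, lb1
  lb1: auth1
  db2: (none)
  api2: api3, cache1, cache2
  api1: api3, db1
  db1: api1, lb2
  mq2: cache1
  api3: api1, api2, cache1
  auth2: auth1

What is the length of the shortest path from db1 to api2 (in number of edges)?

3

Distance 0: db1.
Distance 1: api1, lb2.
Distance 2: api3.
Distance 3: api2, cache1 — contains api2.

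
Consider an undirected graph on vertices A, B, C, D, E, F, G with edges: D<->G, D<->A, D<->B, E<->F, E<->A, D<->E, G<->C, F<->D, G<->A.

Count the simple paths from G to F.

G–A–D–E–F
G–A–D–F
G–A–E–D–F
G–A–E–F
G–D–A–E–F
G–D–E–F
G–D–F

7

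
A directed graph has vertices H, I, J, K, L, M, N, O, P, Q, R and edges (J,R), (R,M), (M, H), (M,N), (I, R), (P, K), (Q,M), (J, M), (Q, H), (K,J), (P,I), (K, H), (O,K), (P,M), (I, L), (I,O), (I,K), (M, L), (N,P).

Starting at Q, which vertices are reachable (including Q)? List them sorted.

H, I, J, K, L, M, N, O, P, Q, R

Start at Q.
Its neighbours: H, M.
Then their neighbours: L, N.
Then next layer: P.
Then next layer: I, K.
Then next layer: J, O, R.
Every vertex is now reached.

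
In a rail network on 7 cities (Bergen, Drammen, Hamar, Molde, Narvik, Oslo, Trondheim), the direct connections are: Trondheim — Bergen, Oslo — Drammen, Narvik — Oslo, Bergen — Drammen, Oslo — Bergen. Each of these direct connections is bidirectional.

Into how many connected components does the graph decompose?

3

From Bergen: component {Bergen, Drammen, Narvik, Oslo, Trondheim}.
From Hamar: component {Hamar}.
From Molde: component {Molde}.
That's 3 components.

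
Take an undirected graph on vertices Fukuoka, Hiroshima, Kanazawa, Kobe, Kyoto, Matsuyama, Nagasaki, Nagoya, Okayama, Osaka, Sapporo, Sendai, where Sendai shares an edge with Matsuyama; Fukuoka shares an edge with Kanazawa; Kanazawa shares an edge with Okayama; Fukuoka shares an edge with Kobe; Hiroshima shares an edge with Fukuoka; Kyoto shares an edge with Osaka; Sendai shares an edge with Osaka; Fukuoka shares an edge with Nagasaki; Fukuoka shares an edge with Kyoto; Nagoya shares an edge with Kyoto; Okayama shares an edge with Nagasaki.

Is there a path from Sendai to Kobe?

Explore from Sendai.
Distance 1: reach Matsuyama, Osaka.
Distance 2: reach Kyoto.
Distance 3: reach Fukuoka, Nagoya.
Distance 4: reach Hiroshima, Kanazawa, Kobe, Nagasaki.
Found Kobe.

Yes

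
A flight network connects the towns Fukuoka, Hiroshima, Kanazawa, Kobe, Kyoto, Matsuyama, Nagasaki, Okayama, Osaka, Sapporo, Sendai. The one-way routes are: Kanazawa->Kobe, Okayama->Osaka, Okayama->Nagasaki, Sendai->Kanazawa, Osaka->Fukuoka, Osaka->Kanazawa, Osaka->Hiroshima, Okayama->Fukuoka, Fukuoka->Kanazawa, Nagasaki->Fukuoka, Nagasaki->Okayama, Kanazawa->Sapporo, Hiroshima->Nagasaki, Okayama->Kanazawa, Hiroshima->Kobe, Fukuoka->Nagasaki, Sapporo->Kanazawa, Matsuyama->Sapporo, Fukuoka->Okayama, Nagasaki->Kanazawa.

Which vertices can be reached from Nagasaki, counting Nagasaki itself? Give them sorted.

Fukuoka, Hiroshima, Kanazawa, Kobe, Nagasaki, Okayama, Osaka, Sapporo

Start at Nagasaki.
Its neighbours: Fukuoka, Kanazawa, Okayama.
Then their neighbours: Kobe, Osaka, Sapporo.
Then next layer: Hiroshima.
Nothing further is reachable.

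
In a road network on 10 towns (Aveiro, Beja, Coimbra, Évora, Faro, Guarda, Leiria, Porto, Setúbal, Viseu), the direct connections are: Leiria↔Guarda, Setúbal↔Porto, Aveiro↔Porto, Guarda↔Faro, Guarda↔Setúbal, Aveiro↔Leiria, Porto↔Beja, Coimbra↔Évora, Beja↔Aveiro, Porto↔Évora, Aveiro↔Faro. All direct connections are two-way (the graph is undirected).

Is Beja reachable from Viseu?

Viseu has no edges, so nothing is reachable from it.

No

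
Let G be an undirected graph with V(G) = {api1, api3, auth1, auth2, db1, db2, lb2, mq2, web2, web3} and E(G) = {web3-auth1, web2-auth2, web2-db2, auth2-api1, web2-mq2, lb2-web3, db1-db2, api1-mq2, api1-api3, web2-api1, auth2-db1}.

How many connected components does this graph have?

2

From api1: component {api1, api3, auth2, db1, db2, mq2, web2}.
From auth1: component {auth1, lb2, web3}.
That's 2 components.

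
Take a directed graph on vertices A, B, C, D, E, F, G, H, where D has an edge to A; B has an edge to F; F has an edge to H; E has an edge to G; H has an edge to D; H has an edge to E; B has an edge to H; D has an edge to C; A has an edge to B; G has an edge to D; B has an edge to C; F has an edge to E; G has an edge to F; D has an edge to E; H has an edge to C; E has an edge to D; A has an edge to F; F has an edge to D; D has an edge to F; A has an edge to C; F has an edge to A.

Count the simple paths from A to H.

3

A→B→F→H
A→B→H
A→F→H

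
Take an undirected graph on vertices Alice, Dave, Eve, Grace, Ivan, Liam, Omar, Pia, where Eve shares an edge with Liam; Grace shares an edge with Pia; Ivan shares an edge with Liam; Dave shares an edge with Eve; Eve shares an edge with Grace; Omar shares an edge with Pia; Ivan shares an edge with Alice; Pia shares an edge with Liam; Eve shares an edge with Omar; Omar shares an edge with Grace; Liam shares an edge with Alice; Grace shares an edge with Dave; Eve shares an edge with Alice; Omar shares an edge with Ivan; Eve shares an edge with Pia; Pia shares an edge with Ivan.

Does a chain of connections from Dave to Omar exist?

Explore from Dave.
Distance 1: reach Eve, Grace.
Distance 2: reach Alice, Liam, Omar, Pia.
Found Omar.

Yes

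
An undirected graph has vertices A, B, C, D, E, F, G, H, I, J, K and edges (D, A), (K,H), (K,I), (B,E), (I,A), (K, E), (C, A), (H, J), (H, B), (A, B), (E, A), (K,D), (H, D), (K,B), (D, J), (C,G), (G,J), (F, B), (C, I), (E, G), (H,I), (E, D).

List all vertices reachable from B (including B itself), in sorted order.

A, B, C, D, E, F, G, H, I, J, K

Start at B.
Its neighbours: A, E, F, H, K.
Then their neighbours: C, D, G, I, J.
Every vertex is now reached.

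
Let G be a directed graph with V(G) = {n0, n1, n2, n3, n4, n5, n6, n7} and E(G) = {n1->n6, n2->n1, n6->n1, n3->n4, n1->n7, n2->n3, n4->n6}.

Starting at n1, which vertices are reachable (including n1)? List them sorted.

Start at n1.
Its neighbours: n6, n7.
Nothing further is reachable.

n1, n6, n7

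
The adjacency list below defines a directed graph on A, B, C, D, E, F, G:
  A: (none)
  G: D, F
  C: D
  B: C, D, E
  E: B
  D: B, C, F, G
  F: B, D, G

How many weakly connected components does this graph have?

From A: component {A}.
From B: component {B, C, D, E, F, G}.
That's 2 components.

2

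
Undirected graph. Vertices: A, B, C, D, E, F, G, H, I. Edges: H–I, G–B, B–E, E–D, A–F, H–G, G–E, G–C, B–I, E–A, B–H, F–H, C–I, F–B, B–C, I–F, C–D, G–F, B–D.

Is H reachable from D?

Explore from D.
Distance 1: reach B, C, E.
Distance 2: reach A, F, G, H, I.
Found H.

Yes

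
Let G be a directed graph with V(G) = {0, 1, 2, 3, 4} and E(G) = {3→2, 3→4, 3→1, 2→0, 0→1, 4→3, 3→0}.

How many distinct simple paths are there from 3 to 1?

3→0→1
3→1
3→2→0→1

3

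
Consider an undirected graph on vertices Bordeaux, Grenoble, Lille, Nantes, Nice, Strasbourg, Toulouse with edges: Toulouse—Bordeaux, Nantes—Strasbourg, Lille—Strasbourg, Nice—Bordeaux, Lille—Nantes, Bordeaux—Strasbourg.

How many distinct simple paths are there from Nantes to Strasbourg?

2

Nantes–Lille–Strasbourg
Nantes–Strasbourg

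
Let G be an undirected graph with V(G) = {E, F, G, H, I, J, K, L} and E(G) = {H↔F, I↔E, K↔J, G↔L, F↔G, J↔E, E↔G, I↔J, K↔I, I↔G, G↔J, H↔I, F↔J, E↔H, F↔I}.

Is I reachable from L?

Explore from L.
Distance 1: reach G.
Distance 2: reach E, F, I, J.
Found I.

Yes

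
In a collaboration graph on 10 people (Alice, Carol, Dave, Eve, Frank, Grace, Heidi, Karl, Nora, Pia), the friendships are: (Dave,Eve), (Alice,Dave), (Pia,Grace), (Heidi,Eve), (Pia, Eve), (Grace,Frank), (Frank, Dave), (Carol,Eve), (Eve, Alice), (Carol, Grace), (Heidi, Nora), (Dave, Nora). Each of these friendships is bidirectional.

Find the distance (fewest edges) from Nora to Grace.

3

Distance 0: Nora.
Distance 1: Dave, Heidi.
Distance 2: Alice, Eve, Frank.
Distance 3: Carol, Grace, Pia — contains Grace.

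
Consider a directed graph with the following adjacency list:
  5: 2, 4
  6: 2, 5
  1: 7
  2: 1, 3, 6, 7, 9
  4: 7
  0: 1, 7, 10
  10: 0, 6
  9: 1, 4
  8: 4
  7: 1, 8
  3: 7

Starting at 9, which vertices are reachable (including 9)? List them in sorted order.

Start at 9.
Its neighbours: 1, 4.
Then their neighbours: 7.
Then next layer: 8.
Nothing further is reachable.

1, 4, 7, 8, 9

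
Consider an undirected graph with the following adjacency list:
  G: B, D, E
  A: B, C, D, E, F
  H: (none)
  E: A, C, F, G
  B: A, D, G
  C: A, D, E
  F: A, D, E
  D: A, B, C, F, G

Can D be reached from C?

Yes

Explore from C.
Distance 1: reach A, D, E.
Found D.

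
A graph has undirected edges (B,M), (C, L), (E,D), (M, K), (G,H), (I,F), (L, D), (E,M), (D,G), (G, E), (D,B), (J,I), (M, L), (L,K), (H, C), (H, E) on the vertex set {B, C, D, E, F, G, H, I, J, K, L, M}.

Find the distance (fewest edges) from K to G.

Distance 0: K.
Distance 1: L, M.
Distance 2: B, C, D, E.
Distance 3: G, H — contains G.

3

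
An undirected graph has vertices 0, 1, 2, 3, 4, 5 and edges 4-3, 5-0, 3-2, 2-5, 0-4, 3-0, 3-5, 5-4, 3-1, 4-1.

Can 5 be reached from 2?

Yes

Explore from 2.
Distance 1: reach 3, 5.
Found 5.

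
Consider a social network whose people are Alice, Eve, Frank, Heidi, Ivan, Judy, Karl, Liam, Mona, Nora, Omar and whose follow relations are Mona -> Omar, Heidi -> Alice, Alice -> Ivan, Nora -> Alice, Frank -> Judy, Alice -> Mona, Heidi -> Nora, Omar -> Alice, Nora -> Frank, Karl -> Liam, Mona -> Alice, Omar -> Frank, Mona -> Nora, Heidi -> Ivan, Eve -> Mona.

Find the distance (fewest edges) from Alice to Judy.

Distance 0: Alice.
Distance 1: Ivan, Mona.
Distance 2: Nora, Omar.
Distance 3: Frank.
Distance 4: Judy — contains Judy.

4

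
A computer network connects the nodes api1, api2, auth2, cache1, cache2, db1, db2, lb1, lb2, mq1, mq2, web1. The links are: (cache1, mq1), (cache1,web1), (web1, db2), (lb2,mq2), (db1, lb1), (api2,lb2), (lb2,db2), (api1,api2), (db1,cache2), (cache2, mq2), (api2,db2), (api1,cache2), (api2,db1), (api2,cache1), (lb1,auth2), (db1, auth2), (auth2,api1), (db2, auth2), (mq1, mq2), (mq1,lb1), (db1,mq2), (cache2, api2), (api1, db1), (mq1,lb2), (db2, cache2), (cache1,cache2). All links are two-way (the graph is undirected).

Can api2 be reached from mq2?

Explore from mq2.
Distance 1: reach cache2, db1, lb2, mq1.
Distance 2: reach api1, api2, auth2, cache1, db2, lb1.
Found api2.

Yes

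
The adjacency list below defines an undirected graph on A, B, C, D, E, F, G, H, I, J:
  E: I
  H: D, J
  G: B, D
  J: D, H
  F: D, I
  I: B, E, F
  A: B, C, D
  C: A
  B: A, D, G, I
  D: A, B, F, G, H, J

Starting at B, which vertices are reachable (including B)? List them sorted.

Start at B.
Its neighbours: A, D, G, I.
Then their neighbours: C, E, F, H, J.
Every vertex is now reached.

A, B, C, D, E, F, G, H, I, J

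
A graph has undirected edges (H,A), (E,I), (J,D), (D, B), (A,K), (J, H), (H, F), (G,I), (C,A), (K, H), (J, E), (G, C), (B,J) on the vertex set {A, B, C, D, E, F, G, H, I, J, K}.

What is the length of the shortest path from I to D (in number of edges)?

Distance 0: I.
Distance 1: E, G.
Distance 2: C, J.
Distance 3: A, B, D, H — contains D.

3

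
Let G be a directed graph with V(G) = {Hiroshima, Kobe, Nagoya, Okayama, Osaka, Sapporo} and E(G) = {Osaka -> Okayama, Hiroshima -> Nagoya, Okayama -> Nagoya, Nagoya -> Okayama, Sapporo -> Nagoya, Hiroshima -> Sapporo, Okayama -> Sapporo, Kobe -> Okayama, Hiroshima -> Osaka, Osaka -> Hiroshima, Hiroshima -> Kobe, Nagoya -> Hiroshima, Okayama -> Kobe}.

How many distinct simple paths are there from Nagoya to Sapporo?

Nagoya→Hiroshima→Kobe→Okayama→Sapporo
Nagoya→Hiroshima→Osaka→Okayama→Sapporo
Nagoya→Hiroshima→Sapporo
Nagoya→Okayama→Sapporo

4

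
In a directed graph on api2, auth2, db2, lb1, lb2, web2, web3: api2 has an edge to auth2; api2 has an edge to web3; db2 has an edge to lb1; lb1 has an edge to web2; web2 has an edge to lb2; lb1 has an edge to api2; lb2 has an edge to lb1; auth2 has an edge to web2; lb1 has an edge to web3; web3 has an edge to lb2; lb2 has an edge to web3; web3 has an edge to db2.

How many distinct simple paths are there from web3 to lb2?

3

web3→db2→lb1→api2→auth2→web2→lb2
web3→db2→lb1→web2→lb2
web3→lb2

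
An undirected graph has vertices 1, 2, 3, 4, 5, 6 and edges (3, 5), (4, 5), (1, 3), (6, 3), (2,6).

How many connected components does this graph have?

From 1: component {1, 2, 3, 4, 5, 6}.
That's 1 component.

1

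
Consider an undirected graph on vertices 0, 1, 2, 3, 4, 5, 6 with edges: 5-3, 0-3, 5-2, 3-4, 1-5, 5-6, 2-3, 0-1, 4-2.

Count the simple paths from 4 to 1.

7

4–2–3–0–1
4–2–3–5–1
4–2–5–1
4–2–5–3–0–1
4–3–0–1
4–3–2–5–1
4–3–5–1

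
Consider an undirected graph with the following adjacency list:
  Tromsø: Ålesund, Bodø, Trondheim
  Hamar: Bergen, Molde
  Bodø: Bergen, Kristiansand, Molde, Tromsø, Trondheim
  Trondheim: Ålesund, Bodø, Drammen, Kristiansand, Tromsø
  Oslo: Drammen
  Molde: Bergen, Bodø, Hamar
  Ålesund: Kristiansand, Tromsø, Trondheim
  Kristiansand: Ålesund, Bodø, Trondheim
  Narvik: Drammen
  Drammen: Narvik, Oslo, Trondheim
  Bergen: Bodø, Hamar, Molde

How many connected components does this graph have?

1

From Ålesund: component {Ålesund, Bergen, Bodø, Drammen, Hamar, Kristiansand, Molde, Narvik, Oslo, Tromsø, Trondheim}.
That's 1 component.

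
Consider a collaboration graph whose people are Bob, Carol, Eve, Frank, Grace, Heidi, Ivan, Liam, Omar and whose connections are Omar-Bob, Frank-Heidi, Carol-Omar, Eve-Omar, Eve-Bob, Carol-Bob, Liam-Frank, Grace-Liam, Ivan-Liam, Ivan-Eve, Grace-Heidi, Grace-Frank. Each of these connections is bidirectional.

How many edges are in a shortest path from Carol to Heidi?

Distance 0: Carol.
Distance 1: Bob, Omar.
Distance 2: Eve.
Distance 3: Ivan.
Distance 4: Liam.
Distance 5: Frank, Grace.
Distance 6: Heidi — contains Heidi.

6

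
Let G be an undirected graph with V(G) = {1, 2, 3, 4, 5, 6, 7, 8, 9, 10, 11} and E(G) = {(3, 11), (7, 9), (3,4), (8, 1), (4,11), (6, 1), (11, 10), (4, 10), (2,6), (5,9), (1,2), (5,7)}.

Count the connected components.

From 1: component {1, 2, 6, 8}.
From 3: component {3, 4, 10, 11}.
From 5: component {5, 7, 9}.
That's 3 components.

3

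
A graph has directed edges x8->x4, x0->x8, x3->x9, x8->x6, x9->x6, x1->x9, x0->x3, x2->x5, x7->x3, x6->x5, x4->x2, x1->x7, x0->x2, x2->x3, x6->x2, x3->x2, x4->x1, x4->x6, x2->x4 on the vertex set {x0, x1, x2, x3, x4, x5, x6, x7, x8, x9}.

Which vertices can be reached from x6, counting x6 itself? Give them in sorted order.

Start at x6.
Its neighbours: x2, x5.
Then their neighbours: x3, x4.
Then next layer: x1, x9.
Then next layer: x7.
Nothing further is reachable.

x1, x2, x3, x4, x5, x6, x7, x9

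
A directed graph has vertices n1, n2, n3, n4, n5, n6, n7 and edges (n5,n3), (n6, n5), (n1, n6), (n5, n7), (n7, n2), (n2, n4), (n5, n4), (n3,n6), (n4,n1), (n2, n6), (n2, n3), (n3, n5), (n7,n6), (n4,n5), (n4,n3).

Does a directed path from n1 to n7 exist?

Explore from n1.
Distance 1: reach n6.
Distance 2: reach n5.
Distance 3: reach n3, n4, n7.
Found n7.

Yes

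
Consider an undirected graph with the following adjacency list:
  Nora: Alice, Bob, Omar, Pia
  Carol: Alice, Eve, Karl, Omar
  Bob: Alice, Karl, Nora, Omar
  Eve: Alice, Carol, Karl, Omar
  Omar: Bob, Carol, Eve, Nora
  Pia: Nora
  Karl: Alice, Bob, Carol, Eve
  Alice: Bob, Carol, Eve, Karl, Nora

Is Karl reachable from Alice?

Yes

Explore from Alice.
Distance 1: reach Bob, Carol, Eve, Karl, Nora.
Found Karl.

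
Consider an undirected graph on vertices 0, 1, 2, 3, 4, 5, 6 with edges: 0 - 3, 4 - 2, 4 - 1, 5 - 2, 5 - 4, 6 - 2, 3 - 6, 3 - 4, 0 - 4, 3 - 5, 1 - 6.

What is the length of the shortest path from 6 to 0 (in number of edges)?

Distance 0: 6.
Distance 1: 1, 2, 3.
Distance 2: 0, 4, 5 — contains 0.

2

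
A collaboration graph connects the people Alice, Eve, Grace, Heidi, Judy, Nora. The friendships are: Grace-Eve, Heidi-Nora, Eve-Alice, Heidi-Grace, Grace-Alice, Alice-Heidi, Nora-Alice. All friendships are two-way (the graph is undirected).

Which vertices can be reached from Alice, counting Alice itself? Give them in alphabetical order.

Alice, Eve, Grace, Heidi, Nora

Start at Alice.
Its neighbours: Eve, Grace, Heidi, Nora.
Nothing further is reachable.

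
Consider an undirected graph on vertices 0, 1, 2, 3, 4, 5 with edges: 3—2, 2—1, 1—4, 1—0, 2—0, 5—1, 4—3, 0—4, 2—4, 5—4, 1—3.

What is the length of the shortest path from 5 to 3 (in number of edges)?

Distance 0: 5.
Distance 1: 1, 4.
Distance 2: 0, 2, 3 — contains 3.

2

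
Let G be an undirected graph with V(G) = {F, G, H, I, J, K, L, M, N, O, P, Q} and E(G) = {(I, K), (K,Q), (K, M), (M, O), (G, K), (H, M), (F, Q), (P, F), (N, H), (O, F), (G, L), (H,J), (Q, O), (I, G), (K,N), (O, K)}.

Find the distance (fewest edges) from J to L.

5

Distance 0: J.
Distance 1: H.
Distance 2: M, N.
Distance 3: K, O.
Distance 4: F, G, I, Q.
Distance 5: L, P — contains L.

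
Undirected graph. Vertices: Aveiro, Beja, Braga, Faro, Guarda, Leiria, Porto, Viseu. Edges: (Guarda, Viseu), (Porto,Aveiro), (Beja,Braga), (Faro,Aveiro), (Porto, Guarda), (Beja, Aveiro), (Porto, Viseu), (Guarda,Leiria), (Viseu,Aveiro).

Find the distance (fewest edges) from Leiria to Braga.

5

Distance 0: Leiria.
Distance 1: Guarda.
Distance 2: Porto, Viseu.
Distance 3: Aveiro.
Distance 4: Beja, Faro.
Distance 5: Braga — contains Braga.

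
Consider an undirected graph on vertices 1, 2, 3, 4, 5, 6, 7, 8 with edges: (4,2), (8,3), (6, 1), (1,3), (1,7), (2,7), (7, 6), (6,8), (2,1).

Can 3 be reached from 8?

Explore from 8.
Distance 1: reach 3, 6.
Found 3.

Yes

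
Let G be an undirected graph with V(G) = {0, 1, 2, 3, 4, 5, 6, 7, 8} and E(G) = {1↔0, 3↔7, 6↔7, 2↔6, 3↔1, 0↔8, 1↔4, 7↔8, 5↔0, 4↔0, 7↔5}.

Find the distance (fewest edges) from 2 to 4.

Distance 0: 2.
Distance 1: 6.
Distance 2: 7.
Distance 3: 3, 5, 8.
Distance 4: 0, 1.
Distance 5: 4 — contains 4.

5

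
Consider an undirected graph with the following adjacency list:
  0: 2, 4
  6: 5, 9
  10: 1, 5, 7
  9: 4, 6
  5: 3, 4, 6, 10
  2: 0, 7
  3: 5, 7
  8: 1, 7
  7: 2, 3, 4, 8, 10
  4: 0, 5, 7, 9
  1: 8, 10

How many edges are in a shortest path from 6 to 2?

Distance 0: 6.
Distance 1: 5, 9.
Distance 2: 3, 4, 10.
Distance 3: 0, 1, 7.
Distance 4: 2, 8 — contains 2.

4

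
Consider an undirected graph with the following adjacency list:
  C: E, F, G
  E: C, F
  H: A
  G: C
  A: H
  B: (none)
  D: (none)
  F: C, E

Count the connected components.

4

From A: component {A, H}.
From B: component {B}.
From C: component {C, E, F, G}.
From D: component {D}.
That's 4 components.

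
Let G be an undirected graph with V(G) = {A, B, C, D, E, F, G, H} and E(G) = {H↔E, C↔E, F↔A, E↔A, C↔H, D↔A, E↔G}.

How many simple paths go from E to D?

1

E–A–D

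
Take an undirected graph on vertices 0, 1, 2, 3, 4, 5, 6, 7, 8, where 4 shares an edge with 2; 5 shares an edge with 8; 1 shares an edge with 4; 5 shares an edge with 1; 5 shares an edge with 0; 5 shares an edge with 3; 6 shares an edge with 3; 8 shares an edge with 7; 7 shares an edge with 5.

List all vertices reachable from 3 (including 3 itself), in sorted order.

0, 1, 2, 3, 4, 5, 6, 7, 8

Start at 3.
Its neighbours: 5, 6.
Then their neighbours: 0, 1, 7, 8.
Then next layer: 4.
Then next layer: 2.
Every vertex is now reached.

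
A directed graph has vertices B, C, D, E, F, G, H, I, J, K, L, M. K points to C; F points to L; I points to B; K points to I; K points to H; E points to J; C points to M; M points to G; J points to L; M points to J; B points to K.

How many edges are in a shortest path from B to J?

Distance 0: B.
Distance 1: K.
Distance 2: C, H, I.
Distance 3: M.
Distance 4: G, J — contains J.

4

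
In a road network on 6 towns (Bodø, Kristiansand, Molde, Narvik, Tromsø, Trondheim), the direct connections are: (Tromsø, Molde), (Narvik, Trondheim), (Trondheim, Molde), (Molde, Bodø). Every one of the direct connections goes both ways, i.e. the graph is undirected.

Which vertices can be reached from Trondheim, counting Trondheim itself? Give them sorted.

Bodø, Molde, Narvik, Tromsø, Trondheim

Start at Trondheim.
Its neighbours: Molde, Narvik.
Then their neighbours: Bodø, Tromsø.
Nothing further is reachable.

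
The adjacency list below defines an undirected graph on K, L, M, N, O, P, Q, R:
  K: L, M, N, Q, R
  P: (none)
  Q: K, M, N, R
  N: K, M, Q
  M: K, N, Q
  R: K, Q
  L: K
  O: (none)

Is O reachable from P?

No

P has no edges, so nothing is reachable from it.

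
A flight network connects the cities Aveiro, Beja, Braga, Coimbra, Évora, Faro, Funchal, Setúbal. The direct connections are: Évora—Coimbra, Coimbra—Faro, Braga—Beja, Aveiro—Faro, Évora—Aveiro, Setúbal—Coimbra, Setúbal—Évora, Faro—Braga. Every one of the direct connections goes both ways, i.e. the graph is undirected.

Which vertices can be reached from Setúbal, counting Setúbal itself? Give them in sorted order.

Start at Setúbal.
Its neighbours: Coimbra, Évora.
Then their neighbours: Aveiro, Faro.
Then next layer: Braga.
Then next layer: Beja.
Nothing further is reachable.

Aveiro, Beja, Braga, Coimbra, Évora, Faro, Setúbal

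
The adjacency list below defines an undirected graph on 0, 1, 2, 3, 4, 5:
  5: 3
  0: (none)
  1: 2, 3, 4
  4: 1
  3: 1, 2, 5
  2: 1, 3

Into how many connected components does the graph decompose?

2

From 0: component {0}.
From 1: component {1, 2, 3, 4, 5}.
That's 2 components.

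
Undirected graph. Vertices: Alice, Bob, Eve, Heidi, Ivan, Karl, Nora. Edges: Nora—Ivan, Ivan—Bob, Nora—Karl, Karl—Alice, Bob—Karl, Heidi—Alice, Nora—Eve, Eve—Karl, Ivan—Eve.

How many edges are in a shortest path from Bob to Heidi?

3

Distance 0: Bob.
Distance 1: Ivan, Karl.
Distance 2: Alice, Eve, Nora.
Distance 3: Heidi — contains Heidi.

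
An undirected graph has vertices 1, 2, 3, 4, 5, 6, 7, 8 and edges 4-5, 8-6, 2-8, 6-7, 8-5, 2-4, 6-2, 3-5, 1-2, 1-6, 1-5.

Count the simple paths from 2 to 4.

2–1–5–4
2–1–6–8–5–4
2–4
2–6–1–5–4
2–6–8–5–4
2–8–5–4
2–8–6–1–5–4

7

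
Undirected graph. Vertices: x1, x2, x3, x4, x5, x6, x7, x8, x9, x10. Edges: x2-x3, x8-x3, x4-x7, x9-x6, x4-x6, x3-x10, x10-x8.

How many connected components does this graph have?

From x1: component {x1}.
From x2: component {x2, x3, x8, x10}.
From x4: component {x4, x6, x7, x9}.
From x5: component {x5}.
That's 4 components.

4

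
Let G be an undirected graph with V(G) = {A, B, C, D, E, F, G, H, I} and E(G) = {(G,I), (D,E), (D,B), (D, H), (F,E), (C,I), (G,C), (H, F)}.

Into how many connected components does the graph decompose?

From A: component {A}.
From B: component {B, D, E, F, H}.
From C: component {C, G, I}.
That's 3 components.

3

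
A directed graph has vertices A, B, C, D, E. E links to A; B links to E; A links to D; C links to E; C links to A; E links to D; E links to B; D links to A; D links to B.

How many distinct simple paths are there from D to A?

D→A
D→B→E→A

2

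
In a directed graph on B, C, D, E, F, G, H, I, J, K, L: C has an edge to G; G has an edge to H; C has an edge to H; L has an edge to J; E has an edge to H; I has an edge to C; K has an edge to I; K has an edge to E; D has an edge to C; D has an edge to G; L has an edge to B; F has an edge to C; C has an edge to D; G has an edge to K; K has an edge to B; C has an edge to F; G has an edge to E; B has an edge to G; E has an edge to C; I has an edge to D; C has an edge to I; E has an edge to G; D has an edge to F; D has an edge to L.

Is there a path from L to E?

Yes

Explore from L.
Distance 1: reach B, J.
Distance 2: reach G.
Distance 3: reach E, H, K.
Found E.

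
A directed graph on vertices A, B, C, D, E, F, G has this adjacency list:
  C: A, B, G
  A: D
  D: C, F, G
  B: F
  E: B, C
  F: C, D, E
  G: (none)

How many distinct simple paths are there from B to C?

3

B→F→C
B→F→D→C
B→F→E→C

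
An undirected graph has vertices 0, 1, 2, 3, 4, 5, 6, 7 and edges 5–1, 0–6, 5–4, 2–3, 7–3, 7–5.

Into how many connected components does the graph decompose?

From 0: component {0, 6}.
From 1: component {1, 2, 3, 4, 5, 7}.
That's 2 components.

2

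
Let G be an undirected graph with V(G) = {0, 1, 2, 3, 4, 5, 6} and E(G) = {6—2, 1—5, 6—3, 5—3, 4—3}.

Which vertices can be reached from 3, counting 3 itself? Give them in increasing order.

Start at 3.
Its neighbours: 4, 5, 6.
Then their neighbours: 1, 2.
Nothing further is reachable.

1, 2, 3, 4, 5, 6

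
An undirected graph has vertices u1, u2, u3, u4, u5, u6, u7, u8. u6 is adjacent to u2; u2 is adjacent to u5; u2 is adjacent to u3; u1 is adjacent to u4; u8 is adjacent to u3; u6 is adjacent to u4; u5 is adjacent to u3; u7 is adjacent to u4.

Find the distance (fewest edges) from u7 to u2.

3

Distance 0: u7.
Distance 1: u4.
Distance 2: u1, u6.
Distance 3: u2 — contains u2.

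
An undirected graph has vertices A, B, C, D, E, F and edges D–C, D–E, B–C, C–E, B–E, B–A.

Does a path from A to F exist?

Explore from A.
Distance 1: reach B.
Distance 2: reach C, E.
Distance 3: reach D.
The search is exhausted without reaching F; it lies in a different component.

No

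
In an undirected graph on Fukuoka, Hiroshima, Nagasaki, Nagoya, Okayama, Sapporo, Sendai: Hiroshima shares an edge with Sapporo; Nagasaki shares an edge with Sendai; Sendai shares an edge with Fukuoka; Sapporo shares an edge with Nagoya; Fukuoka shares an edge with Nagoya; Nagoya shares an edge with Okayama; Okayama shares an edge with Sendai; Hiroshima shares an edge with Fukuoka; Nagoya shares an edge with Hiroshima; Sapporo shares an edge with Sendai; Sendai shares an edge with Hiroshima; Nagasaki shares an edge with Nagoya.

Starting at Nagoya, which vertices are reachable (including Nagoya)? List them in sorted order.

Start at Nagoya.
Its neighbours: Fukuoka, Hiroshima, Nagasaki, Okayama, Sapporo.
Then their neighbours: Sendai.
Every vertex is now reached.

Fukuoka, Hiroshima, Nagasaki, Nagoya, Okayama, Sapporo, Sendai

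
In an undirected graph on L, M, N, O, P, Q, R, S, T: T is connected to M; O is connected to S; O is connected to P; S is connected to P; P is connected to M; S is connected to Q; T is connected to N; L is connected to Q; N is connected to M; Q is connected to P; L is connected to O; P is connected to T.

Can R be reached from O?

No

Explore from O.
Distance 1: reach L, P, S.
Distance 2: reach M, Q, T.
Distance 3: reach N.
The search is exhausted without reaching R; it lies in a different component.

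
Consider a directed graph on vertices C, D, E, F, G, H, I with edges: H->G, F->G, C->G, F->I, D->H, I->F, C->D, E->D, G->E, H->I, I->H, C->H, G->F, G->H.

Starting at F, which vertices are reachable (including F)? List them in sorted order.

D, E, F, G, H, I

Start at F.
Its neighbours: G, I.
Then their neighbours: E, H.
Then next layer: D.
Nothing further is reachable.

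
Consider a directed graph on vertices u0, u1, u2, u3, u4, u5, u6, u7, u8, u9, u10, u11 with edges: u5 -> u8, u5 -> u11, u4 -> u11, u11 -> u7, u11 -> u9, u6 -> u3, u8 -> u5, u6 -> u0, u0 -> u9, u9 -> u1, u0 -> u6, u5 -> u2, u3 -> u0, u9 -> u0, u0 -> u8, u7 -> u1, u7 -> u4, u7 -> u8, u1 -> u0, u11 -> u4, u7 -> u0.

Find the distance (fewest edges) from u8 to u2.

2

Distance 0: u8.
Distance 1: u5.
Distance 2: u2, u11 — contains u2.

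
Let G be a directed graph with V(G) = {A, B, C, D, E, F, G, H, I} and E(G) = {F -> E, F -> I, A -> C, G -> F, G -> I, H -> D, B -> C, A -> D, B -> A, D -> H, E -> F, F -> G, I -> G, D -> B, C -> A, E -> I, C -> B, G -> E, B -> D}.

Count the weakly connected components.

2

From A: component {A, B, C, D, H}.
From E: component {E, F, G, I}.
That's 2 components.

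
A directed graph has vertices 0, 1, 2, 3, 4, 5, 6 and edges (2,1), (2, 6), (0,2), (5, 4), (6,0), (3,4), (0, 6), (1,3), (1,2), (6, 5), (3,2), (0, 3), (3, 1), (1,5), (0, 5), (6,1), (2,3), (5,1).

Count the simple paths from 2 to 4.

2→1→3→4
2→1→5→4
2→3→1→5→4
2→3→4
2→6→0→3→1→5→4
2→6→0→3→4
2→6→0→5→1→3→4
2→6→0→5→4
2→6→1→3→4
2→6→1→5→4
2→6→5→1→3→4
2→6→5→4

12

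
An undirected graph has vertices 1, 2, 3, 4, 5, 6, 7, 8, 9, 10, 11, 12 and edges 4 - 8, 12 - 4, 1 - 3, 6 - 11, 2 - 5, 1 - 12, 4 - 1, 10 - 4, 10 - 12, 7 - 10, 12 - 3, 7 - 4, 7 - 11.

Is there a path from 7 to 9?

Explore from 7.
Distance 1: reach 4, 10, 11.
Distance 2: reach 1, 6, 8, 12.
Distance 3: reach 3.
The search is exhausted without reaching 9; it lies in a different component.

No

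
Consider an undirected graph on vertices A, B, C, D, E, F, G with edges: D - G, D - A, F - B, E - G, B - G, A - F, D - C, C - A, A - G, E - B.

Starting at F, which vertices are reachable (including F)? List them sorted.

Start at F.
Its neighbours: A, B.
Then their neighbours: C, D, E, G.
Every vertex is now reached.

A, B, C, D, E, F, G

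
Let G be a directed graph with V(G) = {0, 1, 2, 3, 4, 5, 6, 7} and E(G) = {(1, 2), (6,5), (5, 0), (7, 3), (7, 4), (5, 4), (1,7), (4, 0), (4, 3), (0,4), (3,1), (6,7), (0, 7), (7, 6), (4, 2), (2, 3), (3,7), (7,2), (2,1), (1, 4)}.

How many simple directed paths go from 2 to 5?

2→1→4→0→7→6→5
2→1→4→3→7→6→5
2→1→7→6→5
2→3→1→4→0→7→6→5
2→3→1→7→6→5
2→3→7→6→5

6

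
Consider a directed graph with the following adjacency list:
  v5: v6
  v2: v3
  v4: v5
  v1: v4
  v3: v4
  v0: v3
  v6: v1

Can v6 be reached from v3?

Yes

Explore from v3.
Distance 1: reach v4.
Distance 2: reach v5.
Distance 3: reach v6.
Found v6.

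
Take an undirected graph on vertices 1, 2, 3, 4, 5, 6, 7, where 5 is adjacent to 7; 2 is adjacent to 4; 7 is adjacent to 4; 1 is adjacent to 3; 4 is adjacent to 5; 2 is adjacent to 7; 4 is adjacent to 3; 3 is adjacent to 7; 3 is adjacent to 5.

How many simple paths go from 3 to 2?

3–4–2
3–4–5–7–2
3–4–7–2
3–5–4–2
3–5–4–7–2
3–5–7–2
3–5–7–4–2
3–7–2
3–7–4–2
3–7–5–4–2

10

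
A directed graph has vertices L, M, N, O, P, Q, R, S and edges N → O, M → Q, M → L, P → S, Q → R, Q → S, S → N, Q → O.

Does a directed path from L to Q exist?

No

L has no outgoing edges, so nothing is reachable from it.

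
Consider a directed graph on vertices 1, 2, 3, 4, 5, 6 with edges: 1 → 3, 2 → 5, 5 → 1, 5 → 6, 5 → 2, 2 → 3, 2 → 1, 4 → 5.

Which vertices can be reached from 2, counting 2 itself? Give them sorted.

Start at 2.
Its neighbours: 1, 3, 5.
Then their neighbours: 6.
Nothing further is reachable.

1, 2, 3, 5, 6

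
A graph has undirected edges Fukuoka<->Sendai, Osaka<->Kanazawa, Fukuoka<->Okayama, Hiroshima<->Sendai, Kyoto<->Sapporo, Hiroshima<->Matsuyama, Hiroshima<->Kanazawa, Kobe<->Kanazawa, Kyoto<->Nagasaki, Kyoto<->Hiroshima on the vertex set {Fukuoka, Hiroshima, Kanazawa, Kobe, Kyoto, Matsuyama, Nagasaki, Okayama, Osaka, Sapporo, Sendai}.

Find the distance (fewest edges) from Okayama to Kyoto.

4

Distance 0: Okayama.
Distance 1: Fukuoka.
Distance 2: Sendai.
Distance 3: Hiroshima.
Distance 4: Kanazawa, Kyoto, Matsuyama — contains Kyoto.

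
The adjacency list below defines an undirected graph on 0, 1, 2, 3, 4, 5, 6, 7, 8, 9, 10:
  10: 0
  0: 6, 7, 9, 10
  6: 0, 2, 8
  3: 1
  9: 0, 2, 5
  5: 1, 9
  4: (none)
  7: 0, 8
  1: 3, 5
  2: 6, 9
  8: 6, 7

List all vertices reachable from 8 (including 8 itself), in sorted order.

0, 1, 2, 3, 5, 6, 7, 8, 9, 10

Start at 8.
Its neighbours: 6, 7.
Then their neighbours: 0, 2.
Then next layer: 9, 10.
Then next layer: 5.
Then next layer: 1.
Then next layer: 3.
Nothing further is reachable.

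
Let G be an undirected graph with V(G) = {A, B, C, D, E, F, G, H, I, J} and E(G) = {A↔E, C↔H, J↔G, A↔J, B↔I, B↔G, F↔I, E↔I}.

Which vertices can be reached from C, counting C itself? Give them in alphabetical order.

Start at C.
Its neighbours: H.
Nothing further is reachable.

C, H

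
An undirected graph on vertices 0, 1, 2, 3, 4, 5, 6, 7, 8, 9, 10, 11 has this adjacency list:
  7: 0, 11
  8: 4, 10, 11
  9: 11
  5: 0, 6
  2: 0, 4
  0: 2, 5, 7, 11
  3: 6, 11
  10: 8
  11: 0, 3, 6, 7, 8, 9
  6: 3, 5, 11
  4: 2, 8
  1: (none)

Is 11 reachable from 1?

No

1 has no edges, so nothing is reachable from it.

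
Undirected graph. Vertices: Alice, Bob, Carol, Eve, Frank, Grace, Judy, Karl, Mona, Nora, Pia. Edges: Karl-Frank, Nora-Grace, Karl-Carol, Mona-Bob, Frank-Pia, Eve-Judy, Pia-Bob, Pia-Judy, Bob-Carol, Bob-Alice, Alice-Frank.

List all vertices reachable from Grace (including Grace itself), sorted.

Grace, Nora

Start at Grace.
Its neighbours: Nora.
Nothing further is reachable.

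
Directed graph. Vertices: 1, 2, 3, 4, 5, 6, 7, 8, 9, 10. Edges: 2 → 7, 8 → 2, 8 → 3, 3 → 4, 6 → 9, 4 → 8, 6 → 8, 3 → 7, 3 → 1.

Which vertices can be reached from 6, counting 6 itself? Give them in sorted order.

1, 2, 3, 4, 6, 7, 8, 9

Start at 6.
Its neighbours: 8, 9.
Then their neighbours: 2, 3.
Then next layer: 1, 4, 7.
Nothing further is reachable.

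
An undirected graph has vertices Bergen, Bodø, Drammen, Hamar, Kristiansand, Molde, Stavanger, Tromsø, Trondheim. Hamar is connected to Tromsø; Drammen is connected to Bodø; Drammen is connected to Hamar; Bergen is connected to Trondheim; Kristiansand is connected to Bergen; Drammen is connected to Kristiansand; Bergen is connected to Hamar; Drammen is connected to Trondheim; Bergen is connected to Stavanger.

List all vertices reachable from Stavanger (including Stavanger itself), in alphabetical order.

Start at Stavanger.
Its neighbours: Bergen.
Then their neighbours: Hamar, Kristiansand, Trondheim.
Then next layer: Drammen, Tromsø.
Then next layer: Bodø.
Nothing further is reachable.

Bergen, Bodø, Drammen, Hamar, Kristiansand, Stavanger, Tromsø, Trondheim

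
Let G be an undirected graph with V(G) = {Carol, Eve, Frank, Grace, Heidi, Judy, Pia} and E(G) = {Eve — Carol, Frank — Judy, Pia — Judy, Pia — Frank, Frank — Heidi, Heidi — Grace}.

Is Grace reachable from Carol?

No

Explore from Carol.
Distance 1: reach Eve.
The search is exhausted without reaching Grace; it lies in a different component.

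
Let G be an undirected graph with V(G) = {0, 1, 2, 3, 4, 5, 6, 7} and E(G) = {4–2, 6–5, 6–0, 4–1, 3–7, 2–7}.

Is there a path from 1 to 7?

Yes

Explore from 1.
Distance 1: reach 4.
Distance 2: reach 2.
Distance 3: reach 7.
Found 7.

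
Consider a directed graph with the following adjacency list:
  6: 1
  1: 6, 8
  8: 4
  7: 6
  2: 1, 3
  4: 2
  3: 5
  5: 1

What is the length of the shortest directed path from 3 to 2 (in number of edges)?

Distance 0: 3.
Distance 1: 5.
Distance 2: 1.
Distance 3: 6, 8.
Distance 4: 4.
Distance 5: 2 — contains 2.

5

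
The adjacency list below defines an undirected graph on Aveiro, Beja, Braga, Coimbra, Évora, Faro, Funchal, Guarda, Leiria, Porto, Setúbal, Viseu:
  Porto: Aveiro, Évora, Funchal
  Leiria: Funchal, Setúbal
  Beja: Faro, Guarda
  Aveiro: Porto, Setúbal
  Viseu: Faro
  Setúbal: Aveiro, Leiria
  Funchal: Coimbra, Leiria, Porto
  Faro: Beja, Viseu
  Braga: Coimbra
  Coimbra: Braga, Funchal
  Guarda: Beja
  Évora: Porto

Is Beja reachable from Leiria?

No

Explore from Leiria.
Distance 1: reach Funchal, Setúbal.
Distance 2: reach Aveiro, Coimbra, Porto.
Distance 3: reach Braga, Évora.
The search is exhausted without reaching Beja; it lies in a different component.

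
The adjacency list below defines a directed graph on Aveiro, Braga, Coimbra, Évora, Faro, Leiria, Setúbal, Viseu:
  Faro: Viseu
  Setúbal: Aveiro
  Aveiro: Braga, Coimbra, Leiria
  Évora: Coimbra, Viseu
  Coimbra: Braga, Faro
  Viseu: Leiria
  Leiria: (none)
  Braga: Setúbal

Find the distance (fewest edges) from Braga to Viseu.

5

Distance 0: Braga.
Distance 1: Setúbal.
Distance 2: Aveiro.
Distance 3: Coimbra, Leiria.
Distance 4: Faro.
Distance 5: Viseu — contains Viseu.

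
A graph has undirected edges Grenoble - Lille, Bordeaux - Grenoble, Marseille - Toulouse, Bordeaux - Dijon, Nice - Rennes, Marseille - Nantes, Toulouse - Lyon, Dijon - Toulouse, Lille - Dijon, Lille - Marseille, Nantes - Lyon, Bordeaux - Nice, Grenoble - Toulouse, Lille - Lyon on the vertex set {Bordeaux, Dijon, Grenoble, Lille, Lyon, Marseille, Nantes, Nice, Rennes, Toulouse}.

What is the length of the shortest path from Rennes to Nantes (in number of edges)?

Distance 0: Rennes.
Distance 1: Nice.
Distance 2: Bordeaux.
Distance 3: Dijon, Grenoble.
Distance 4: Lille, Toulouse.
Distance 5: Lyon, Marseille.
Distance 6: Nantes — contains Nantes.

6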